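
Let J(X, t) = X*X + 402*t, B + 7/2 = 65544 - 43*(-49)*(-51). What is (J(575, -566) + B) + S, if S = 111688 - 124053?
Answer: 97623/2 ≈ 48812.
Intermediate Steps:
S = -12365
B = -83833/2 (B = -7/2 + (65544 - 43*(-49)*(-51)) = -7/2 + (65544 - (-2107)*(-51)) = -7/2 + (65544 - 1*107457) = -7/2 + (65544 - 107457) = -7/2 - 41913 = -83833/2 ≈ -41917.)
J(X, t) = X**2 + 402*t
(J(575, -566) + B) + S = ((575**2 + 402*(-566)) - 83833/2) - 12365 = ((330625 - 227532) - 83833/2) - 12365 = (103093 - 83833/2) - 12365 = 122353/2 - 12365 = 97623/2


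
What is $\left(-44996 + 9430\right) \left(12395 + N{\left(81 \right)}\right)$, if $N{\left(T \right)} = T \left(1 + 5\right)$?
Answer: $-458125646$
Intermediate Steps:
$N{\left(T \right)} = 6 T$ ($N{\left(T \right)} = T 6 = 6 T$)
$\left(-44996 + 9430\right) \left(12395 + N{\left(81 \right)}\right) = \left(-44996 + 9430\right) \left(12395 + 6 \cdot 81\right) = - 35566 \left(12395 + 486\right) = \left(-35566\right) 12881 = -458125646$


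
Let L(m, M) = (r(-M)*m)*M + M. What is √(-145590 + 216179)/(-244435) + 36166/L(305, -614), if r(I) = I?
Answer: -18083/57492197 - √70589/244435 ≈ -0.0014015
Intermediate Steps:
L(m, M) = M - m*M² (L(m, M) = ((-M)*m)*M + M = (-M*m)*M + M = -m*M² + M = M - m*M²)
√(-145590 + 216179)/(-244435) + 36166/L(305, -614) = √(-145590 + 216179)/(-244435) + 36166/((-614*(1 - 1*(-614)*305))) = √70589*(-1/244435) + 36166/((-614*(1 + 187270))) = -√70589/244435 + 36166/((-614*187271)) = -√70589/244435 + 36166/(-114984394) = -√70589/244435 + 36166*(-1/114984394) = -√70589/244435 - 18083/57492197 = -18083/57492197 - √70589/244435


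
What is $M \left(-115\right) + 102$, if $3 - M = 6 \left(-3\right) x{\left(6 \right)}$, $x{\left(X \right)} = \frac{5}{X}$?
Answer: $-1968$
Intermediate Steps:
$M = 18$ ($M = 3 - 6 \left(-3\right) \frac{5}{6} = 3 - - 18 \cdot 5 \cdot \frac{1}{6} = 3 - \left(-18\right) \frac{5}{6} = 3 - -15 = 3 + 15 = 18$)
$M \left(-115\right) + 102 = 18 \left(-115\right) + 102 = -2070 + 102 = -1968$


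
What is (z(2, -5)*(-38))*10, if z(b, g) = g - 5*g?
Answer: -7600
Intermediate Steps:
z(b, g) = -4*g
(z(2, -5)*(-38))*10 = (-4*(-5)*(-38))*10 = (20*(-38))*10 = -760*10 = -7600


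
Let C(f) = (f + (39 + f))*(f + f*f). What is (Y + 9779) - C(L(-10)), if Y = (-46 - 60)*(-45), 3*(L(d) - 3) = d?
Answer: 393053/27 ≈ 14558.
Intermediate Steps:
L(d) = 3 + d/3
Y = 4770 (Y = -106*(-45) = 4770)
C(f) = (39 + 2*f)*(f + f**2)
(Y + 9779) - C(L(-10)) = (4770 + 9779) - (3 + (1/3)*(-10))*(39 + 2*(3 + (1/3)*(-10))**2 + 41*(3 + (1/3)*(-10))) = 14549 - (3 - 10/3)*(39 + 2*(3 - 10/3)**2 + 41*(3 - 10/3)) = 14549 - (-1)*(39 + 2*(-1/3)**2 + 41*(-1/3))/3 = 14549 - (-1)*(39 + 2*(1/9) - 41/3)/3 = 14549 - (-1)*(39 + 2/9 - 41/3)/3 = 14549 - (-1)*230/(3*9) = 14549 - 1*(-230/27) = 14549 + 230/27 = 393053/27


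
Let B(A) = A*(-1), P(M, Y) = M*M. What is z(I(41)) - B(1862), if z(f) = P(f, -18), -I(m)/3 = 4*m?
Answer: 243926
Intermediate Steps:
P(M, Y) = M²
I(m) = -12*m
B(A) = -A
z(f) = f²
z(I(41)) - B(1862) = (-12*41)² - (-1)*1862 = (-492)² - 1*(-1862) = 242064 + 1862 = 243926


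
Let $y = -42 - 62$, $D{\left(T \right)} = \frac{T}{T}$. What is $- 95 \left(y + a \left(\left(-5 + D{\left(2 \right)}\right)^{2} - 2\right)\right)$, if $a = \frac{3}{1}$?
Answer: $5890$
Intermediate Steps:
$D{\left(T \right)} = 1$
$y = -104$
$a = 3$ ($a = 3 \cdot 1 = 3$)
$- 95 \left(y + a \left(\left(-5 + D{\left(2 \right)}\right)^{2} - 2\right)\right) = - 95 \left(-104 + 3 \left(\left(-5 + 1\right)^{2} - 2\right)\right) = - 95 \left(-104 + 3 \left(\left(-4\right)^{2} - 2\right)\right) = - 95 \left(-104 + 3 \left(16 - 2\right)\right) = - 95 \left(-104 + 3 \cdot 14\right) = - 95 \left(-104 + 42\right) = \left(-95\right) \left(-62\right) = 5890$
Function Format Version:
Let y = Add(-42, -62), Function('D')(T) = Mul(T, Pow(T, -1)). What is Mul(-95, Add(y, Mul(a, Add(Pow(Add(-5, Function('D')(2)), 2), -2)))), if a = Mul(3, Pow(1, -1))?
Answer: 5890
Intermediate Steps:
Function('D')(T) = 1
y = -104
a = 3 (a = Mul(3, 1) = 3)
Mul(-95, Add(y, Mul(a, Add(Pow(Add(-5, Function('D')(2)), 2), -2)))) = Mul(-95, Add(-104, Mul(3, Add(Pow(Add(-5, 1), 2), -2)))) = Mul(-95, Add(-104, Mul(3, Add(Pow(-4, 2), -2)))) = Mul(-95, Add(-104, Mul(3, Add(16, -2)))) = Mul(-95, Add(-104, Mul(3, 14))) = Mul(-95, Add(-104, 42)) = Mul(-95, -62) = 5890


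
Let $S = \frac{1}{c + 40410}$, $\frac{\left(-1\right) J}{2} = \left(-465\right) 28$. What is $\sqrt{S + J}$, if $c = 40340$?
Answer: $\frac{\sqrt{6791817903230}}{16150} \approx 161.37$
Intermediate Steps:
$J = 26040$ ($J = - 2 \left(\left(-465\right) 28\right) = \left(-2\right) \left(-13020\right) = 26040$)
$S = \frac{1}{80750}$ ($S = \frac{1}{40340 + 40410} = \frac{1}{80750} \approx 1.2384 \cdot 10^{-5}$)
$\sqrt{S + J} = \sqrt{\frac{1}{80750} + 26040} = \sqrt{\frac{2102730001}{80750}} = \frac{\sqrt{6791817903230}}{16150}$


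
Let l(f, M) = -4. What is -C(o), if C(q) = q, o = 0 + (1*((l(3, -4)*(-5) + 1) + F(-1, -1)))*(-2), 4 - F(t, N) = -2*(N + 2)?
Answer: 54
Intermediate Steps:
F(t, N) = 8 + 2*N (F(t, N) = 4 - (-2)*(N + 2) = 4 - (-2)*(2 + N) = 4 - (-4 - 2*N) = 4 + (4 + 2*N) = 8 + 2*N)
o = -54 (o = 0 + (1*((-4*(-5) + 1) + (8 + 2*(-1))))*(-2) = 0 + (1*((20 + 1) + (8 - 2)))*(-2) = 0 + (1*(21 + 6))*(-2) = 0 + (1*27)*(-2) = 0 + 27*(-2) = 0 - 54 = -54)
-C(o) = -1*(-54) = 54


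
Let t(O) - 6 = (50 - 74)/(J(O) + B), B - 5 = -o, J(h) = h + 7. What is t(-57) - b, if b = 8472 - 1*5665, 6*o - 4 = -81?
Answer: -540449/193 ≈ -2800.3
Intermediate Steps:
J(h) = 7 + h
o = -77/6 (o = 2/3 + (1/6)*(-81) = 2/3 - 27/2 = -77/6 ≈ -12.833)
B = 107/6 (B = 5 - 1*(-77/6) = 5 + 77/6 = 107/6 ≈ 17.833)
b = 2807 (b = 8472 - 5665 = 2807)
t(O) = 6 - 24/(149/6 + O) (t(O) = 6 + (50 - 74)/((7 + O) + 107/6) = 6 - 24/(149/6 + O))
t(-57) - b = 6*(125 + 6*(-57))/(149 + 6*(-57)) - 1*2807 = 6*(125 - 342)/(149 - 342) - 2807 = 6*(-217)/(-193) - 2807 = 6*(-1/193)*(-217) - 2807 = 1302/193 - 2807 = -540449/193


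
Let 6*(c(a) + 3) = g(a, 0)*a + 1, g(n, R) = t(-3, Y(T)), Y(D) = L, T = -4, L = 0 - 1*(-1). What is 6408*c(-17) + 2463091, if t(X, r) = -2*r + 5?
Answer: 2390467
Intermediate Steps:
L = 1 (L = 0 + 1 = 1)
Y(D) = 1
t(X, r) = 5 - 2*r
g(n, R) = 3 (g(n, R) = 5 - 2*1 = 5 - 2 = 3)
c(a) = -17/6 + a/2 (c(a) = -3 + (3*a + 1)/6 = -3 + (1 + 3*a)/6 = -3 + (1/6 + a/2) = -17/6 + a/2)
6408*c(-17) + 2463091 = 6408*(-17/6 + (1/2)*(-17)) + 2463091 = 6408*(-17/6 - 17/2) + 2463091 = 6408*(-34/3) + 2463091 = -72624 + 2463091 = 2390467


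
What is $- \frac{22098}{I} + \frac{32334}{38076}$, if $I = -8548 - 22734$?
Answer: $\frac{154406303}{99257786} \approx 1.5556$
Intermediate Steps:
$I = -31282$
$- \frac{22098}{I} + \frac{32334}{38076} = - \frac{22098}{-31282} + \frac{32334}{38076} = \left(-22098\right) \left(- \frac{1}{31282}\right) + 32334 \cdot \frac{1}{38076} = \frac{11049}{15641} + \frac{5389}{6346} = \frac{154406303}{99257786}$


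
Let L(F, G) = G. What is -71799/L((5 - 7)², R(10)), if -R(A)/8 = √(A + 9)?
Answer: 71799*√19/152 ≈ 2059.0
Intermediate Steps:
R(A) = -8*√(9 + A) (R(A) = -8*√(A + 9) = -8*√(9 + A))
-71799/L((5 - 7)², R(10)) = -71799*(-1/(8*√(9 + 10))) = -71799*(-√19/152) = -(-71799)*√19/152 = 71799*√19/152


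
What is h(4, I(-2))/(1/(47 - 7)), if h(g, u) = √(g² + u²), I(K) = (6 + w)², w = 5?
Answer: 40*√14657 ≈ 4842.6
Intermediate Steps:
I(K) = 121 (I(K) = (6 + 5)² = 11² = 121)
h(4, I(-2))/(1/(47 - 7)) = √(4² + 121²)/(1/(47 - 7)) = √(16 + 14641)/(1/40) = √14657/(1/40) = √14657*40 = 40*√14657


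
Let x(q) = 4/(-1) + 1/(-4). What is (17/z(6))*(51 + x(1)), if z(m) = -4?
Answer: -3179/16 ≈ -198.69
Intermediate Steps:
x(q) = -17/4 (x(q) = 4*(-1) + 1*(-¼) = -4 - ¼ = -17/4)
(17/z(6))*(51 + x(1)) = (17/(-4))*(51 - 17/4) = (17*(-¼))*(187/4) = -17/4*187/4 = -3179/16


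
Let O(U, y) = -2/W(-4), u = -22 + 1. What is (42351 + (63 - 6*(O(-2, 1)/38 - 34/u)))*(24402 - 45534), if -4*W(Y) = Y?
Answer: -119180507184/133 ≈ -8.9609e+8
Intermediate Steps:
W(Y) = -Y/4
u = -21
O(U, y) = -2 (O(U, y) = -2/((-1/4*(-4))) = -2/1 = -2*1 = -2)
(42351 + (63 - 6*(O(-2, 1)/38 - 34/u)))*(24402 - 45534) = (42351 + (63 - 6*(-2/38 - 34/(-21))))*(24402 - 45534) = (42351 + (63 - 6*(-2*1/38 - 34*(-1/21))))*(-21132) = (42351 + (63 - 6*(-1/19 + 34/21)))*(-21132) = (42351 + (63 - 6*625/399))*(-21132) = (42351 + (63 - 1250/133))*(-21132) = (42351 + 7129/133)*(-21132) = (5639812/133)*(-21132) = -119180507184/133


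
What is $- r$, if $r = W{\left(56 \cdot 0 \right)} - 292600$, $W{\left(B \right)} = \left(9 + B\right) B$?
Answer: $292600$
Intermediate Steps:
$W{\left(B \right)} = B \left(9 + B\right)$
$r = -292600$ ($r = 56 \cdot 0 \left(9 + 56 \cdot 0\right) - 292600 = 0 \left(9 + 0\right) - 292600 = 0 \cdot 9 - 292600 = 0 - 292600 = -292600$)
$- r = \left(-1\right) \left(-292600\right) = 292600$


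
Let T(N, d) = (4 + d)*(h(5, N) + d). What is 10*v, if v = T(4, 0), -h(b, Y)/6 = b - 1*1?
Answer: -960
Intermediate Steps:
h(b, Y) = 6 - 6*b (h(b, Y) = -6*(b - 1*1) = -6*(b - 1) = -6*(-1 + b) = 6 - 6*b)
T(N, d) = (-24 + d)*(4 + d) (T(N, d) = (4 + d)*((6 - 6*5) + d) = (4 + d)*((6 - 30) + d) = (4 + d)*(-24 + d) = (-24 + d)*(4 + d))
v = -96 (v = -96 + 0**2 - 20*0 = -96 + 0 + 0 = -96)
10*v = 10*(-96) = -960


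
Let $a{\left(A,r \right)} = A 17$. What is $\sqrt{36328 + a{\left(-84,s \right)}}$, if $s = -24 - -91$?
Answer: $10 \sqrt{349} \approx 186.82$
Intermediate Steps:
$s = 67$ ($s = -24 + 91 = 67$)
$a{\left(A,r \right)} = 17 A$
$\sqrt{36328 + a{\left(-84,s \right)}} = \sqrt{36328 + 17 \left(-84\right)} = \sqrt{36328 - 1428} = \sqrt{34900} = 10 \sqrt{349}$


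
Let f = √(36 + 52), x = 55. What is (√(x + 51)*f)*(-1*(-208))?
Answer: 832*√583 ≈ 20089.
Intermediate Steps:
f = 2*√22 (f = √88 = 2*√22 ≈ 9.3808)
(√(x + 51)*f)*(-1*(-208)) = (√(55 + 51)*(2*√22))*(-1*(-208)) = (√106*(2*√22))*208 = (4*√583)*208 = 832*√583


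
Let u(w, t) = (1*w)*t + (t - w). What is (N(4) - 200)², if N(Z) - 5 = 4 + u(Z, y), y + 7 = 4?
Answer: 44100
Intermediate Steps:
y = -3 (y = -7 + 4 = -3)
u(w, t) = t - w + t*w (u(w, t) = w*t + (t - w) = t*w + (t - w) = t - w + t*w)
N(Z) = 6 - 4*Z (N(Z) = 5 + (4 + (-3 - Z - 3*Z)) = 5 + (4 + (-3 - 4*Z)) = 5 + (1 - 4*Z) = 6 - 4*Z)
(N(4) - 200)² = ((6 - 4*4) - 200)² = ((6 - 16) - 200)² = (-10 - 200)² = (-210)² = 44100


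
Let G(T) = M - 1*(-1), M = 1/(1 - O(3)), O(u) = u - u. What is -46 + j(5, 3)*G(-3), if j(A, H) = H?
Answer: -40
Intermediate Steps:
O(u) = 0
M = 1 (M = 1/(1 - 1*0) = 1/(1 + 0) = 1/1 = 1)
G(T) = 2 (G(T) = 1 - 1*(-1) = 1 + 1 = 2)
-46 + j(5, 3)*G(-3) = -46 + 3*2 = -46 + 6 = -40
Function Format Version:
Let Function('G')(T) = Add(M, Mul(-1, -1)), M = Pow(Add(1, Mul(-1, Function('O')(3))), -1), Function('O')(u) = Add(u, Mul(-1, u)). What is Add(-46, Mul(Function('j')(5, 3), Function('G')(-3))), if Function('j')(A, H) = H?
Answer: -40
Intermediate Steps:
Function('O')(u) = 0
M = 1 (M = Pow(Add(1, Mul(-1, 0)), -1) = Pow(Add(1, 0), -1) = Pow(1, -1) = 1)
Function('G')(T) = 2 (Function('G')(T) = Add(1, Mul(-1, -1)) = Add(1, 1) = 2)
Add(-46, Mul(Function('j')(5, 3), Function('G')(-3))) = Add(-46, Mul(3, 2)) = Add(-46, 6) = -40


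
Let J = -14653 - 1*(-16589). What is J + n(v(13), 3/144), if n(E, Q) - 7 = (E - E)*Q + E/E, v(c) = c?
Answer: 1944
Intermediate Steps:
n(E, Q) = 8 (n(E, Q) = 7 + ((E - E)*Q + E/E) = 7 + (0*Q + 1) = 7 + (0 + 1) = 7 + 1 = 8)
J = 1936 (J = -14653 + 16589 = 1936)
J + n(v(13), 3/144) = 1936 + 8 = 1944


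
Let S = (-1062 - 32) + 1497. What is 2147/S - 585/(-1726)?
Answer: 3941477/695578 ≈ 5.6665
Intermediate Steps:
S = 403 (S = -1094 + 1497 = 403)
2147/S - 585/(-1726) = 2147/403 - 585/(-1726) = 2147*(1/403) - 585*(-1/1726) = 2147/403 + 585/1726 = 3941477/695578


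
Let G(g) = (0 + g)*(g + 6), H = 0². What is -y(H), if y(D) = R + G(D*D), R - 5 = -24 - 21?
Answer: 40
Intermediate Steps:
H = 0
R = -40 (R = 5 + (-24 - 21) = 5 - 45 = -40)
G(g) = g*(6 + g)
y(D) = -40 + D²*(6 + D²) (y(D) = -40 + (D*D)*(6 + D*D) = -40 + D²*(6 + D²))
-y(H) = -(-40 + 0²*(6 + 0²)) = -(-40 + 0*(6 + 0)) = -(-40 + 0*6) = -(-40 + 0) = -1*(-40) = 40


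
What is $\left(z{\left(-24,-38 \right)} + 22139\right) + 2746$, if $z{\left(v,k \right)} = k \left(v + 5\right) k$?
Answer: $-2551$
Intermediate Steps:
$z{\left(v,k \right)} = k^{2} \left(5 + v\right)$ ($z{\left(v,k \right)} = k \left(5 + v\right) k = k^{2} \left(5 + v\right)$)
$\left(z{\left(-24,-38 \right)} + 22139\right) + 2746 = \left(\left(-38\right)^{2} \left(5 - 24\right) + 22139\right) + 2746 = \left(1444 \left(-19\right) + 22139\right) + 2746 = \left(-27436 + 22139\right) + 2746 = -5297 + 2746 = -2551$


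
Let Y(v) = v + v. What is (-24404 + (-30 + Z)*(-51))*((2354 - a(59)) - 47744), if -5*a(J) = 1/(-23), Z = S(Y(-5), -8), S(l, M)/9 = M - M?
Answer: 119398871774/115 ≈ 1.0383e+9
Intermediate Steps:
Y(v) = 2*v
S(l, M) = 0 (S(l, M) = 9*(M - M) = 9*0 = 0)
Z = 0
a(J) = 1/115 (a(J) = -1/5/(-23) = -1/5*(-1/23) = 1/115)
(-24404 + (-30 + Z)*(-51))*((2354 - a(59)) - 47744) = (-24404 + (-30 + 0)*(-51))*((2354 - 1*1/115) - 47744) = (-24404 - 30*(-51))*((2354 - 1/115) - 47744) = (-24404 + 1530)*(270709/115 - 47744) = -22874*(-5219851/115) = 119398871774/115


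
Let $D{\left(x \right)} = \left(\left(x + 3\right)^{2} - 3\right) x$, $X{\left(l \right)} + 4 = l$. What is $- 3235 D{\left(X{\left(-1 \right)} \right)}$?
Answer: $16175$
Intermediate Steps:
$X{\left(l \right)} = -4 + l$
$D{\left(x \right)} = x \left(-3 + \left(3 + x\right)^{2}\right)$ ($D{\left(x \right)} = \left(\left(3 + x\right)^{2} - 3\right) x = \left(-3 + \left(3 + x\right)^{2}\right) x = x \left(-3 + \left(3 + x\right)^{2}\right)$)
$- 3235 D{\left(X{\left(-1 \right)} \right)} = - 3235 \left(-4 - 1\right) \left(-3 + \left(3 - 5\right)^{2}\right) = - 3235 \left(- 5 \left(-3 + \left(3 - 5\right)^{2}\right)\right) = - 3235 \left(- 5 \left(-3 + \left(-2\right)^{2}\right)\right) = - 3235 \left(- 5 \left(-3 + 4\right)\right) = - 3235 \left(\left(-5\right) 1\right) = \left(-3235\right) \left(-5\right) = 16175$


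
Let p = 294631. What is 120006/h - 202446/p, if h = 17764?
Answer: 15880618521/2616912542 ≈ 6.0685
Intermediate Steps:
120006/h - 202446/p = 120006/17764 - 202446/294631 = 120006*(1/17764) - 202446*1/294631 = 60003/8882 - 202446/294631 = 15880618521/2616912542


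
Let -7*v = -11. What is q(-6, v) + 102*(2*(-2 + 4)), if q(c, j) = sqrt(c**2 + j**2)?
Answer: 408 + sqrt(1885)/7 ≈ 414.20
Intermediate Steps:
v = 11/7 (v = -1/7*(-11) = 11/7 ≈ 1.5714)
q(-6, v) + 102*(2*(-2 + 4)) = sqrt((-6)**2 + (11/7)**2) + 102*(2*(-2 + 4)) = sqrt(36 + 121/49) + 102*(2*2) = sqrt(1885/49) + 102*4 = sqrt(1885)/7 + 408 = 408 + sqrt(1885)/7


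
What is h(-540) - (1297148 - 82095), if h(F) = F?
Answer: -1215593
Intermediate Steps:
h(-540) - (1297148 - 82095) = -540 - (1297148 - 82095) = -540 - 1*1215053 = -540 - 1215053 = -1215593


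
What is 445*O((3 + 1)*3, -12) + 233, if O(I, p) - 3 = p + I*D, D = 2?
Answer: 6908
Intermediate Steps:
O(I, p) = 3 + p + 2*I (O(I, p) = 3 + (p + I*2) = 3 + (p + 2*I) = 3 + p + 2*I)
445*O((3 + 1)*3, -12) + 233 = 445*(3 - 12 + 2*((3 + 1)*3)) + 233 = 445*(3 - 12 + 2*(4*3)) + 233 = 445*(3 - 12 + 2*12) + 233 = 445*(3 - 12 + 24) + 233 = 445*15 + 233 = 6675 + 233 = 6908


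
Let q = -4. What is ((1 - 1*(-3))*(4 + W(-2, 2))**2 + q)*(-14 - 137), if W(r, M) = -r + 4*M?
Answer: -117780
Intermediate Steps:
((1 - 1*(-3))*(4 + W(-2, 2))**2 + q)*(-14 - 137) = ((1 - 1*(-3))*(4 + (-1*(-2) + 4*2))**2 - 4)*(-14 - 137) = ((1 + 3)*(4 + (2 + 8))**2 - 4)*(-151) = (4*(4 + 10)**2 - 4)*(-151) = (4*14**2 - 4)*(-151) = (4*196 - 4)*(-151) = (784 - 4)*(-151) = 780*(-151) = -117780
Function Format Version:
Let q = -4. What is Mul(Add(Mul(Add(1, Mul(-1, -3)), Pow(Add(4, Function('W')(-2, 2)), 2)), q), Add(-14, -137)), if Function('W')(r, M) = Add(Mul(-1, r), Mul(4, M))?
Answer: -117780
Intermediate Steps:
Mul(Add(Mul(Add(1, Mul(-1, -3)), Pow(Add(4, Function('W')(-2, 2)), 2)), q), Add(-14, -137)) = Mul(Add(Mul(Add(1, Mul(-1, -3)), Pow(Add(4, Add(Mul(-1, -2), Mul(4, 2))), 2)), -4), Add(-14, -137)) = Mul(Add(Mul(Add(1, 3), Pow(Add(4, Add(2, 8)), 2)), -4), -151) = Mul(Add(Mul(4, Pow(Add(4, 10), 2)), -4), -151) = Mul(Add(Mul(4, Pow(14, 2)), -4), -151) = Mul(Add(Mul(4, 196), -4), -151) = Mul(Add(784, -4), -151) = Mul(780, -151) = -117780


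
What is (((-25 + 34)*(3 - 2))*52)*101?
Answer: 47268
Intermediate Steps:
(((-25 + 34)*(3 - 2))*52)*101 = ((9*1)*52)*101 = (9*52)*101 = 468*101 = 47268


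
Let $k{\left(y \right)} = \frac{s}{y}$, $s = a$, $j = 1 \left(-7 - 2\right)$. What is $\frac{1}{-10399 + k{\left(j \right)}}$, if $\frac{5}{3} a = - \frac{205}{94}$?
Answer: $- \frac{282}{2932477} \approx -9.6164 \cdot 10^{-5}$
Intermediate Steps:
$a = - \frac{123}{94}$ ($a = \frac{3 \left(- \frac{205}{94}\right)}{5} = \frac{3 \left(\left(-205\right) \frac{1}{94}\right)}{5} = \frac{3}{5} \left(- \frac{205}{94}\right) = - \frac{123}{94} \approx -1.3085$)
$j = -9$ ($j = 1 \left(-9\right) = -9$)
$s = - \frac{123}{94} \approx -1.3085$
$k{\left(y \right)} = - \frac{123}{94 y}$
$\frac{1}{-10399 + k{\left(j \right)}} = \frac{1}{-10399 - \frac{123}{94 \left(-9\right)}} = \frac{1}{-10399 - - \frac{41}{282}} = \frac{1}{-10399 + \frac{41}{282}} = \frac{1}{- \frac{2932477}{282}} = - \frac{282}{2932477}$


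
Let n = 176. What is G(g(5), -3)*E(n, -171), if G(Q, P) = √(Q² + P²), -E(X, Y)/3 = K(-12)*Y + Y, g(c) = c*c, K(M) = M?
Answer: -5643*√634 ≈ -1.4209e+5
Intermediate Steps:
g(c) = c²
E(X, Y) = 33*Y (E(X, Y) = -3*(-12*Y + Y) = -(-33)*Y = 33*Y)
G(Q, P) = √(P² + Q²)
G(g(5), -3)*E(n, -171) = √((-3)² + (5²)²)*(33*(-171)) = √(9 + 25²)*(-5643) = √(9 + 625)*(-5643) = √634*(-5643) = -5643*√634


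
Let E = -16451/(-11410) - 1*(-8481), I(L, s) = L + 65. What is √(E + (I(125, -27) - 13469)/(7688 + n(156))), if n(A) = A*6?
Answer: √534390460611315/251020 ≈ 92.092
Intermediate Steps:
n(A) = 6*A
I(L, s) = 65 + L
E = 96784661/11410 (E = -16451*(-1/11410) + 8481 = 16451/11410 + 8481 = 96784661/11410 ≈ 8482.4)
√(E + (I(125, -27) - 13469)/(7688 + n(156))) = √(96784661/11410 + ((65 + 125) - 13469)/(7688 + 6*156)) = √(96784661/11410 + (190 - 13469)/(7688 + 936)) = √(96784661/11410 - 13279/8624) = √(96784661/11410 - 13279*1/8624) = √(96784661/11410 - 271/176) = √(8515504113/1004080) = √534390460611315/251020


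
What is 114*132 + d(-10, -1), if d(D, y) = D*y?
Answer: 15058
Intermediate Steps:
114*132 + d(-10, -1) = 114*132 - 10*(-1) = 15048 + 10 = 15058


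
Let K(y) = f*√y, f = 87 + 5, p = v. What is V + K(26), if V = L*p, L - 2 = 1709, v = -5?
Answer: -8555 + 92*√26 ≈ -8085.9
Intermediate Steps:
p = -5
f = 92
L = 1711 (L = 2 + 1709 = 1711)
V = -8555 (V = 1711*(-5) = -8555)
K(y) = 92*√y
V + K(26) = -8555 + 92*√26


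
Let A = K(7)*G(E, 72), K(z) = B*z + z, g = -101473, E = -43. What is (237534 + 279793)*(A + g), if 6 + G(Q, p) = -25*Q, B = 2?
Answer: -40881248848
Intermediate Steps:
G(Q, p) = -6 - 25*Q
K(z) = 3*z (K(z) = 2*z + z = 3*z)
A = 22449 (A = (3*7)*(-6 - 25*(-43)) = 21*(-6 + 1075) = 21*1069 = 22449)
(237534 + 279793)*(A + g) = (237534 + 279793)*(22449 - 101473) = 517327*(-79024) = -40881248848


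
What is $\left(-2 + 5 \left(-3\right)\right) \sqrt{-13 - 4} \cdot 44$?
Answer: $- 748 i \sqrt{17} \approx - 3084.1 i$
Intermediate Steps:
$\left(-2 + 5 \left(-3\right)\right) \sqrt{-13 - 4} \cdot 44 = \left(-2 - 15\right) \sqrt{-17} \cdot 44 = - 17 i \sqrt{17} \cdot 44 = - 748 i \sqrt{17}$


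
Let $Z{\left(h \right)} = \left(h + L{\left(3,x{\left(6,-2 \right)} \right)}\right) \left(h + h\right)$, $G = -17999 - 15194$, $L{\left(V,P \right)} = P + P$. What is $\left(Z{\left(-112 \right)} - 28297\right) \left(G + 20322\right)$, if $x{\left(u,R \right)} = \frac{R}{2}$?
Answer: $35536831$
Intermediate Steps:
$x{\left(u,R \right)} = \frac{R}{2}$ ($x{\left(u,R \right)} = R \frac{1}{2} = \frac{R}{2}$)
$L{\left(V,P \right)} = 2 P$
$G = -33193$
$Z{\left(h \right)} = 2 h \left(-2 + h\right)$ ($Z{\left(h \right)} = \left(h + 2 \cdot \frac{1}{2} \left(-2\right)\right) \left(h + h\right) = \left(h + 2 \left(-1\right)\right) 2 h = \left(h - 2\right) 2 h = \left(-2 + h\right) 2 h = 2 h \left(-2 + h\right)$)
$\left(Z{\left(-112 \right)} - 28297\right) \left(G + 20322\right) = \left(2 \left(-112\right) \left(-2 - 112\right) - 28297\right) \left(-33193 + 20322\right) = \left(2 \left(-112\right) \left(-114\right) - 28297\right) \left(-12871\right) = \left(25536 - 28297\right) \left(-12871\right) = \left(-2761\right) \left(-12871\right) = 35536831$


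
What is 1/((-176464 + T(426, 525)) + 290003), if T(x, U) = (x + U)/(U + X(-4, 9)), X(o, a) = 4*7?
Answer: 553/62788018 ≈ 8.8074e-6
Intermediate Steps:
X(o, a) = 28
T(x, U) = (U + x)/(28 + U) (T(x, U) = (x + U)/(U + 28) = (U + x)/(28 + U))
1/((-176464 + T(426, 525)) + 290003) = 1/((-176464 + (525 + 426)/(28 + 525)) + 290003) = 1/((-176464 + 951/553) + 290003) = 1/(-97583641/553 + 290003) = 1/(62788018/553) = 553/62788018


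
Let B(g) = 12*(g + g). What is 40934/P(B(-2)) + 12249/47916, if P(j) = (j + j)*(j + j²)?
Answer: 9603415/144131328 ≈ 0.066630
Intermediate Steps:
B(g) = 24*g (B(g) = 12*(2*g) = 24*g)
P(j) = 2*j*(j + j²) (P(j) = (2*j)*(j + j²) = 2*j*(j + j²))
40934/P(B(-2)) + 12249/47916 = 40934/((2*(24*(-2))²*(1 + 24*(-2)))) + 12249/47916 = 40934/((2*(-48)²*(1 - 48))) + 12249*(1/47916) = 40934/((2*2304*(-47))) + 1361/5324 = 40934/(-216576) + 1361/5324 = 40934*(-1/216576) + 1361/5324 = -20467/108288 + 1361/5324 = 9603415/144131328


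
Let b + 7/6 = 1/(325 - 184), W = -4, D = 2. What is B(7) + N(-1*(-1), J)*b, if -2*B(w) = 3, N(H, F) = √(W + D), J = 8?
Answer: -3/2 - 109*I*√2/94 ≈ -1.5 - 1.6399*I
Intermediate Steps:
N(H, F) = I*√2 (N(H, F) = √(-4 + 2) = √(-2) = I*√2)
B(w) = -3/2 (B(w) = -½*3 = -3/2)
b = -109/94 (b = -7/6 + 1/(325 - 184) = -7/6 + 1/141 = -109/94 ≈ -1.1596)
B(7) + N(-1*(-1), J)*b = -3/2 + (I*√2)*(-109/94) = -3/2 - 109*I*√2/94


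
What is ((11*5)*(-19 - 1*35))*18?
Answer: -53460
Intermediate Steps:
((11*5)*(-19 - 1*35))*18 = (55*(-19 - 35))*18 = (55*(-54))*18 = -2970*18 = -53460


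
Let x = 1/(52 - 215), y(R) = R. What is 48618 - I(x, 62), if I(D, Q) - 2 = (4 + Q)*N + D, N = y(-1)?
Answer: 7935167/163 ≈ 48682.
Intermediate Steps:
N = -1
x = -1/163 (x = 1/(-163) = -1/163 ≈ -0.0061350)
I(D, Q) = -2 + D - Q (I(D, Q) = 2 + ((4 + Q)*(-1) + D) = 2 + ((-4 - Q) + D) = 2 + (-4 + D - Q) = -2 + D - Q)
48618 - I(x, 62) = 48618 - (-2 - 1/163 - 1*62) = 48618 - (-2 - 1/163 - 62) = 48618 - 1*(-10433/163) = 48618 + 10433/163 = 7935167/163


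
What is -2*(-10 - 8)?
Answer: 36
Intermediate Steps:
-2*(-10 - 8) = -2*(-18) = 36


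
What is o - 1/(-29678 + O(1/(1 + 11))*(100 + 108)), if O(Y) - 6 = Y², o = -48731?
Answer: -12468167458/255857 ≈ -48731.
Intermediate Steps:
O(Y) = 6 + Y²
o - 1/(-29678 + O(1/(1 + 11))*(100 + 108)) = -48731 - 1/(-29678 + (6 + (1/(1 + 11))²)*(100 + 108)) = -48731 - 1/(-29678 + (6 + (1/12)²)*208) = -48731 - 1/(-29678 + (6 + 1/144)*208) = -48731 - 1/(-29678 + (865/144)*208) = -48731 - 1/(-29678 + 11245/9) = -48731 - 1/(-255857/9) = -48731 - 1*(-9/255857) = -48731 + 9/255857 = -12468167458/255857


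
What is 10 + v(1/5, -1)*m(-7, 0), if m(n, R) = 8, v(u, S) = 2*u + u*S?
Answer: 58/5 ≈ 11.600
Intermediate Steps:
v(u, S) = 2*u + S*u
10 + v(1/5, -1)*m(-7, 0) = 10 + ((2 - 1)/5)*8 = 10 + ((1/5)*1)*8 = 10 + (1/5)*8 = 10 + 8/5 = 58/5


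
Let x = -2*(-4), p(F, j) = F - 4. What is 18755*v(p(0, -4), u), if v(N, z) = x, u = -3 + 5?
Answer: 150040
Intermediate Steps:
p(F, j) = -4 + F
u = 2
x = 8
v(N, z) = 8
18755*v(p(0, -4), u) = 18755*8 = 150040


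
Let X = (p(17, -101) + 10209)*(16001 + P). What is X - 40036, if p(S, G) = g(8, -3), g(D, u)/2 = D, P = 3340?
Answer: 197721689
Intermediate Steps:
g(D, u) = 2*D
p(S, G) = 16 (p(S, G) = 2*8 = 16)
X = 197761725 (X = (16 + 10209)*(16001 + 3340) = 10225*19341 = 197761725)
X - 40036 = 197761725 - 40036 = 197721689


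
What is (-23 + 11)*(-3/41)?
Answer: 36/41 ≈ 0.87805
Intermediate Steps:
(-23 + 11)*(-3/41) = -(-36)/41 = -12*(-3/41) = 36/41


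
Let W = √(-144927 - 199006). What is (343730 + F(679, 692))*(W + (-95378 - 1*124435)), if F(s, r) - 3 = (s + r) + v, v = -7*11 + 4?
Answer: -75842299203 + 345031*I*√343933 ≈ -7.5842e+10 + 2.0235e+8*I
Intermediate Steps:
v = -73 (v = -77 + 4 = -73)
W = I*√343933 (W = √(-343933) = I*√343933 ≈ 586.46*I)
F(s, r) = -70 + r + s (F(s, r) = 3 + ((s + r) - 73) = 3 + ((r + s) - 73) = 3 + (-73 + r + s) = -70 + r + s)
(343730 + F(679, 692))*(W + (-95378 - 1*124435)) = (343730 + (-70 + 692 + 679))*(I*√343933 + (-95378 - 1*124435)) = (343730 + 1301)*(I*√343933 + (-95378 - 124435)) = 345031*(I*√343933 - 219813) = 345031*(-219813 + I*√343933) = -75842299203 + 345031*I*√343933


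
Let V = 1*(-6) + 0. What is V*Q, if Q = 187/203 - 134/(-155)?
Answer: -337122/31465 ≈ -10.714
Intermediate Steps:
V = -6 (V = -6 + 0 = -6)
Q = 56187/31465 (Q = 187*(1/203) - 134*(-1/155) = 187/203 + 134/155 = 56187/31465 ≈ 1.7857)
V*Q = -6*56187/31465 = -337122/31465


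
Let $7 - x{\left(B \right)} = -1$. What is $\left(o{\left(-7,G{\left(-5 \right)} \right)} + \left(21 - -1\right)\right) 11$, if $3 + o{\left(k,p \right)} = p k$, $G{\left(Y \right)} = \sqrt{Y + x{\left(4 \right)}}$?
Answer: $209 - 77 \sqrt{3} \approx 75.632$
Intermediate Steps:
$x{\left(B \right)} = 8$ ($x{\left(B \right)} = 7 - -1 = 7 + 1 = 8$)
$G{\left(Y \right)} = \sqrt{8 + Y}$ ($G{\left(Y \right)} = \sqrt{Y + 8} = \sqrt{8 + Y}$)
$o{\left(k,p \right)} = -3 + k p$ ($o{\left(k,p \right)} = -3 + p k = -3 + k p$)
$\left(o{\left(-7,G{\left(-5 \right)} \right)} + \left(21 - -1\right)\right) 11 = \left(\left(-3 - 7 \sqrt{8 - 5}\right) + \left(21 - -1\right)\right) 11 = \left(\left(-3 - 7 \sqrt{3}\right) + \left(21 + 1\right)\right) 11 = \left(\left(-3 - 7 \sqrt{3}\right) + 22\right) 11 = \left(19 - 7 \sqrt{3}\right) 11 = 209 - 77 \sqrt{3}$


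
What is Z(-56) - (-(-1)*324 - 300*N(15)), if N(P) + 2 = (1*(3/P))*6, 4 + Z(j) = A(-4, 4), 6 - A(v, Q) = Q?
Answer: -566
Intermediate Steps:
A(v, Q) = 6 - Q
Z(j) = -2 (Z(j) = -4 + (6 - 1*4) = -4 + (6 - 4) = -4 + 2 = -2)
N(P) = -2 + 18/P (N(P) = -2 + (1*(3/P))*6 = -2 + (3/P)*6 = -2 + 18/P)
Z(-56) - (-(-1)*324 - 300*N(15)) = -2 - (-(-1)*324 - 300*(-2 + 18/15)) = -2 - (-1*(-324) - 300*(-2 + 18*(1/15))) = -2 - (324 - 300*(-2 + 6/5)) = -2 - (324 - 300*(-⅘)) = -2 - (324 + 240) = -2 - 1*564 = -2 - 564 = -566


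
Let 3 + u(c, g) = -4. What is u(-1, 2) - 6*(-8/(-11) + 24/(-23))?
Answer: -1291/253 ≈ -5.1028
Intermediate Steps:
u(c, g) = -7 (u(c, g) = -3 - 4 = -7)
u(-1, 2) - 6*(-8/(-11) + 24/(-23)) = -7 - 6*(-8/(-11) + 24/(-23)) = -7 - 6*(-8*(-1/11) + 24*(-1/23)) = -7 - 6*(8/11 - 24/23) = -7 - 6*(-80/253) = -7 + 480/253 = -1291/253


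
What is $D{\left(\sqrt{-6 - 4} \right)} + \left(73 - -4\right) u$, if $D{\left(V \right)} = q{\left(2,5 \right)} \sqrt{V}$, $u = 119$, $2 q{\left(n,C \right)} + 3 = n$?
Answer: $9163 - \frac{\sqrt[4]{-10}}{2} \approx 9162.4 - 0.62872 i$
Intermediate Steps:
$q{\left(n,C \right)} = - \frac{3}{2} + \frac{n}{2}$
$D{\left(V \right)} = - \frac{\sqrt{V}}{2}$ ($D{\left(V \right)} = \left(- \frac{3}{2} + \frac{1}{2} \cdot 2\right) \sqrt{V} = \left(- \frac{3}{2} + 1\right) \sqrt{V} = - \frac{\sqrt{V}}{2}$)
$D{\left(\sqrt{-6 - 4} \right)} + \left(73 - -4\right) u = - \frac{\sqrt{\sqrt{-6 - 4}}}{2} + \left(73 - -4\right) 119 = - \frac{\sqrt{\sqrt{-10}}}{2} + \left(73 + 4\right) 119 = - \frac{\sqrt{i \sqrt{10}}}{2} + 77 \cdot 119 = - \frac{\sqrt[4]{10} \sqrt{i}}{2} + 9163 = 9163 - \frac{\sqrt[4]{10} \sqrt{i}}{2}$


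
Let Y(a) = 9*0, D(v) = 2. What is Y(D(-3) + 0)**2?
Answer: 0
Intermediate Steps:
Y(a) = 0
Y(D(-3) + 0)**2 = 0**2 = 0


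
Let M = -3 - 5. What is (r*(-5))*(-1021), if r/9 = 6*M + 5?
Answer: -1975635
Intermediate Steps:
M = -8
r = -387 (r = 9*(6*(-8) + 5) = 9*(-48 + 5) = 9*(-43) = -387)
(r*(-5))*(-1021) = -387*(-5)*(-1021) = 1935*(-1021) = -1975635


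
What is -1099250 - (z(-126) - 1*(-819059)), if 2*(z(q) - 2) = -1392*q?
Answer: -2006007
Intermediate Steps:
z(q) = 2 - 696*q (z(q) = 2 + (-1392*q)/2 = 2 - 696*q)
-1099250 - (z(-126) - 1*(-819059)) = -1099250 - ((2 - 696*(-126)) - 1*(-819059)) = -1099250 - ((2 + 87696) + 819059) = -1099250 - (87698 + 819059) = -1099250 - 1*906757 = -1099250 - 906757 = -2006007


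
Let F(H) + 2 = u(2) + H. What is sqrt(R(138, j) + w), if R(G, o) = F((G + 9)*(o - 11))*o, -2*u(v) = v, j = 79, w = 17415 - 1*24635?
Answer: sqrt(782227) ≈ 884.44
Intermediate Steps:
w = -7220 (w = 17415 - 24635 = -7220)
u(v) = -v/2
F(H) = -3 + H (F(H) = -2 + (-1/2*2 + H) = -2 + (-1 + H) = -3 + H)
R(G, o) = o*(-3 + (-11 + o)*(9 + G)) (R(G, o) = (-3 + (G + 9)*(o - 11))*o = (-3 + (9 + G)*(-11 + o))*o = (-3 + (-11 + o)*(9 + G))*o = o*(-3 + (-11 + o)*(9 + G)))
sqrt(R(138, j) + w) = sqrt(79*(-102 - 11*138 + 9*79 + 138*79) - 7220) = sqrt(79*(-102 - 1518 + 711 + 10902) - 7220) = sqrt(79*9993 - 7220) = sqrt(789447 - 7220) = sqrt(782227)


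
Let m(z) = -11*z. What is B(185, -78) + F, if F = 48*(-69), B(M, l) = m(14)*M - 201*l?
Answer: -16124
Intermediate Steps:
B(M, l) = -201*l - 154*M (B(M, l) = (-11*14)*M - 201*l = -154*M - 201*l = -201*l - 154*M)
F = -3312
B(185, -78) + F = (-201*(-78) - 154*185) - 3312 = (15678 - 28490) - 3312 = -12812 - 3312 = -16124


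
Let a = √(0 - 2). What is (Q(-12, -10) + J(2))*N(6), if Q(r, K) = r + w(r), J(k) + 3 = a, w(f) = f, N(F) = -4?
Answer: 108 - 4*I*√2 ≈ 108.0 - 5.6569*I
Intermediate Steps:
a = I*√2 (a = √(-2) = I*√2 ≈ 1.4142*I)
J(k) = -3 + I*√2
Q(r, K) = 2*r (Q(r, K) = r + r = 2*r)
(Q(-12, -10) + J(2))*N(6) = (2*(-12) + (-3 + I*√2))*(-4) = (-24 + (-3 + I*√2))*(-4) = (-27 + I*√2)*(-4) = 108 - 4*I*√2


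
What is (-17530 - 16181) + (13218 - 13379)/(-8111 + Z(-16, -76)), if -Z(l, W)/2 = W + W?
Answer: -263181616/7807 ≈ -33711.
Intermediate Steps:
Z(l, W) = -4*W (Z(l, W) = -2*(W + W) = -4*W)
(-17530 - 16181) + (13218 - 13379)/(-8111 + Z(-16, -76)) = (-17530 - 16181) + (13218 - 13379)/(-8111 - 4*(-76)) = -33711 - 161/(-8111 + 304) = -33711 - 161/(-7807) = -33711 - 161*(-1/7807) = -33711 + 161/7807 = -263181616/7807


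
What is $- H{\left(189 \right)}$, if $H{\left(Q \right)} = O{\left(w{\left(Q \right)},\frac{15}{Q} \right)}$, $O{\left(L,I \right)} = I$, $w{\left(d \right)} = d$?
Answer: $- \frac{5}{63} \approx -0.079365$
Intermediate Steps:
$H{\left(Q \right)} = \frac{15}{Q}$
$- H{\left(189 \right)} = - \frac{15}{189} = \left(-1\right) \frac{5}{63} = - \frac{5}{63}$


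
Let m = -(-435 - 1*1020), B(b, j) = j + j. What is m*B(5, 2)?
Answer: 5820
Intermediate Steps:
B(b, j) = 2*j
m = 1455 (m = -(-435 - 1020) = -1*(-1455) = 1455)
m*B(5, 2) = 1455*(2*2) = 1455*4 = 5820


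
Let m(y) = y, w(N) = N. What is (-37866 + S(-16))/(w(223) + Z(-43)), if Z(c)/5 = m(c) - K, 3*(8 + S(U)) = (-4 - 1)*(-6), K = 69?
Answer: 37864/337 ≈ 112.36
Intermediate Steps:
S(U) = 2 (S(U) = -8 + ((-4 - 1)*(-6))/3 = -8 + (-5*(-6))/3 = -8 + (⅓)*30 = -8 + 10 = 2)
Z(c) = -345 + 5*c (Z(c) = 5*(c - 1*69) = 5*(c - 69) = 5*(-69 + c) = -345 + 5*c)
(-37866 + S(-16))/(w(223) + Z(-43)) = (-37866 + 2)/(223 + (-345 + 5*(-43))) = -37864/(223 + (-345 - 215)) = -37864/(223 - 560) = -37864/(-337) = -37864*(-1/337) = 37864/337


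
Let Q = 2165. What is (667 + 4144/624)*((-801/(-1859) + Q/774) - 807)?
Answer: -15192048729808/28057887 ≈ -5.4145e+5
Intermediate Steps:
(667 + 4144/624)*((-801/(-1859) + Q/774) - 807) = (667 + 4144/624)*((-801/(-1859) + 2165/774) - 807) = (667 + 4144*(1/624))*((-801*(-1/1859) + 2165*(1/774)) - 807) = (667 + 259/39)*((801/1859 + 2165/774) - 807) = 26272*(4644709/1438866 - 807)/39 = (26272/39)*(-1156520153/1438866) = -15192048729808/28057887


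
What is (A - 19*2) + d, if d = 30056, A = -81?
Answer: 29937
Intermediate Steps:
(A - 19*2) + d = (-81 - 19*2) + 30056 = (-81 - 1*38) + 30056 = (-81 - 38) + 30056 = -119 + 30056 = 29937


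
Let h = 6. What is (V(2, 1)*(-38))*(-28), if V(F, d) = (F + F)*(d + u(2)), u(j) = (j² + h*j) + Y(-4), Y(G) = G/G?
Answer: 76608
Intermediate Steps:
Y(G) = 1
u(j) = 1 + j² + 6*j (u(j) = (j² + 6*j) + 1 = 1 + j² + 6*j)
V(F, d) = 2*F*(17 + d) (V(F, d) = (F + F)*(d + (1 + 2² + 6*2)) = (2*F)*(d + (1 + 4 + 12)) = (2*F)*(d + 17) = (2*F)*(17 + d) = 2*F*(17 + d))
(V(2, 1)*(-38))*(-28) = ((2*2*(17 + 1))*(-38))*(-28) = ((2*2*18)*(-38))*(-28) = (72*(-38))*(-28) = -2736*(-28) = 76608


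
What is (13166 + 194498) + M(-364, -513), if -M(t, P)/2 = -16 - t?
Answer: 206968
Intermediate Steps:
M(t, P) = 32 + 2*t (M(t, P) = -2*(-16 - t) = 32 + 2*t)
(13166 + 194498) + M(-364, -513) = (13166 + 194498) + (32 + 2*(-364)) = 207664 + (32 - 728) = 207664 - 696 = 206968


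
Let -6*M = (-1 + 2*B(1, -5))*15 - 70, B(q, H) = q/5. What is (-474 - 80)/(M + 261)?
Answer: -3324/1645 ≈ -2.0207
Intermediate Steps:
B(q, H) = q/5 (B(q, H) = q*(⅕) = q/5)
M = 79/6 (M = -((-1 + 2*((⅕)*1))*15 - 70)/6 = -((-1 + 2*(⅕))*15 - 70)/6 = -((-1 + ⅖)*15 - 70)/6 = -(-⅗*15 - 70)/6 = -(-9 - 70)/6 = -⅙*(-79) = 79/6 ≈ 13.167)
(-474 - 80)/(M + 261) = (-474 - 80)/(79/6 + 261) = -554/1645/6 = -554*6/1645 = -3324/1645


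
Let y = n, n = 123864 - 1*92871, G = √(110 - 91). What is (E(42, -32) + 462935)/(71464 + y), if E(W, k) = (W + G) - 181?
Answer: 462796/102457 + √19/102457 ≈ 4.5170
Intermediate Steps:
G = √19 ≈ 4.3589
n = 30993 (n = 123864 - 92871 = 30993)
E(W, k) = -181 + W + √19 (E(W, k) = (W + √19) - 181 = -181 + W + √19)
y = 30993
(E(42, -32) + 462935)/(71464 + y) = ((-181 + 42 + √19) + 462935)/(71464 + 30993) = ((-139 + √19) + 462935)/102457 = (462796 + √19)*(1/102457) = 462796/102457 + √19/102457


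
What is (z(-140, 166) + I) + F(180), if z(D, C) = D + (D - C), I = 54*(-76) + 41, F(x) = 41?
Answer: -4468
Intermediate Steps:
I = -4063 (I = -4104 + 41 = -4063)
z(D, C) = -C + 2*D
(z(-140, 166) + I) + F(180) = ((-1*166 + 2*(-140)) - 4063) + 41 = ((-166 - 280) - 4063) + 41 = (-446 - 4063) + 41 = -4509 + 41 = -4468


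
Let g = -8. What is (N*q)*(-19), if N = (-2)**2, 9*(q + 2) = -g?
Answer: 760/9 ≈ 84.444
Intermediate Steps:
q = -10/9 (q = -2 + (-1*(-8))/9 = -2 + (1/9)*8 = -2 + 8/9 = -10/9 ≈ -1.1111)
N = 4
(N*q)*(-19) = (4*(-10/9))*(-19) = -40/9*(-19) = 760/9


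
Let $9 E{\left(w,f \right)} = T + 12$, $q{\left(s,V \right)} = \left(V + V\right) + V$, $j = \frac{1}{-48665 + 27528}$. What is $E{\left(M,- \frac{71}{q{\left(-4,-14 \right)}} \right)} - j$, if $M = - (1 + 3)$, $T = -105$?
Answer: $- \frac{655244}{63411} \approx -10.333$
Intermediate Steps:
$j = - \frac{1}{21137}$ ($j = \frac{1}{-21137} = - \frac{1}{21137} \approx -4.731 \cdot 10^{-5}$)
$q{\left(s,V \right)} = 3 V$ ($q{\left(s,V \right)} = 2 V + V = 3 V$)
$M = -4$ ($M = \left(-1\right) 4 = -4$)
$E{\left(w,f \right)} = - \frac{31}{3}$ ($E{\left(w,f \right)} = \frac{-105 + 12}{9} = \frac{1}{9} \left(-93\right) = - \frac{31}{3}$)
$E{\left(M,- \frac{71}{q{\left(-4,-14 \right)}} \right)} - j = - \frac{31}{3} - - \frac{1}{21137} = - \frac{31}{3} + \frac{1}{21137} = - \frac{655244}{63411}$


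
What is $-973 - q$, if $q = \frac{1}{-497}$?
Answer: $- \frac{483580}{497} \approx -973.0$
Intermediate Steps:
$q = - \frac{1}{497} \approx -0.0020121$
$-973 - q = -973 - - \frac{1}{497} = -973 + \frac{1}{497} = - \frac{483580}{497}$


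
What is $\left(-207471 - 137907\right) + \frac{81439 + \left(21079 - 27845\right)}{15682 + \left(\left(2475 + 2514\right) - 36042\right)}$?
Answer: $- \frac{5308879911}{15371} \approx -3.4538 \cdot 10^{5}$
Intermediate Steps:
$\left(-207471 - 137907\right) + \frac{81439 + \left(21079 - 27845\right)}{15682 + \left(\left(2475 + 2514\right) - 36042\right)} = -345378 + \frac{81439 - 6766}{15682 + \left(4989 - 36042\right)} = -345378 + \frac{74673}{15682 - 31053} = -345378 + \frac{74673}{-15371} = -345378 + 74673 \left(- \frac{1}{15371}\right) = -345378 - \frac{74673}{15371} = - \frac{5308879911}{15371}$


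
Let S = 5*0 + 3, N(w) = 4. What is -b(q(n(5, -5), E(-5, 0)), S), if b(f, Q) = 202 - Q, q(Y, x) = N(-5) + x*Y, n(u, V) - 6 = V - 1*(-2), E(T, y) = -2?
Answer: -199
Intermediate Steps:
n(u, V) = 8 + V (n(u, V) = 6 + (V - 1*(-2)) = 6 + (V + 2) = 6 + (2 + V) = 8 + V)
q(Y, x) = 4 + Y*x (q(Y, x) = 4 + x*Y = 4 + Y*x)
S = 3 (S = 0 + 3 = 3)
-b(q(n(5, -5), E(-5, 0)), S) = -(202 - 1*3) = -(202 - 3) = -1*199 = -199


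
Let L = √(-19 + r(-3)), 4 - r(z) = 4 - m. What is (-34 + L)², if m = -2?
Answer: (34 - I*√21)² ≈ 1135.0 - 311.62*I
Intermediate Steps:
r(z) = -2 (r(z) = 4 - (4 - 1*(-2)) = 4 - (4 + 2) = 4 - 1*6 = 4 - 6 = -2)
L = I*√21 (L = √(-19 - 2) = √(-21) = I*√21 ≈ 4.5826*I)
(-34 + L)² = (-34 + I*√21)²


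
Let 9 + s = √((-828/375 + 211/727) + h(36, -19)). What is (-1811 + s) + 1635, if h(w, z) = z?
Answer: -185 + I*√6909778770/18175 ≈ -185.0 + 4.5736*I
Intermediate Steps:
s = -9 + I*√6909778770/18175 (s = -9 + √((-828/375 + 211/727) - 19) = -9 + √((-828*1/375 + 211*(1/727)) - 19) = -9 + √((-276/125 + 211/727) - 19) = -9 + √(-174277/90875 - 19) = -9 + √(-1900902/90875) = -9 + I*√6909778770/18175 ≈ -9.0 + 4.5736*I)
(-1811 + s) + 1635 = (-1811 + (-9 + I*√6909778770/18175)) + 1635 = (-1820 + I*√6909778770/18175) + 1635 = -185 + I*√6909778770/18175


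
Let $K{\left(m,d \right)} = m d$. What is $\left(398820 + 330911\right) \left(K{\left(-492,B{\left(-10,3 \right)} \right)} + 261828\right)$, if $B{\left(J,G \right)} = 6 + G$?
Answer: $187832759400$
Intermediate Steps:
$K{\left(m,d \right)} = d m$
$\left(398820 + 330911\right) \left(K{\left(-492,B{\left(-10,3 \right)} \right)} + 261828\right) = \left(398820 + 330911\right) \left(\left(6 + 3\right) \left(-492\right) + 261828\right) = 729731 \left(9 \left(-492\right) + 261828\right) = 729731 \left(-4428 + 261828\right) = 729731 \cdot 257400 = 187832759400$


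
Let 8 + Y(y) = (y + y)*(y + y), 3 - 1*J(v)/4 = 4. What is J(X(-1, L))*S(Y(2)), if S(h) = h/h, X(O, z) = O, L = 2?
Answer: -4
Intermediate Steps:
J(v) = -4 (J(v) = 12 - 4*4 = 12 - 16 = -4)
Y(y) = -8 + 4*y**2 (Y(y) = -8 + (y + y)*(y + y) = -8 + (2*y)*(2*y) = -8 + 4*y**2)
S(h) = 1
J(X(-1, L))*S(Y(2)) = -4*1 = -4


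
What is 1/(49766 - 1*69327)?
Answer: -1/19561 ≈ -5.1122e-5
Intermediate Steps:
1/(49766 - 1*69327) = 1/(49766 - 69327) = 1/(-19561) = -1/19561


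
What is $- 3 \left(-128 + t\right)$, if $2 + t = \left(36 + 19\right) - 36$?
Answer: $333$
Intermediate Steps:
$t = 17$ ($t = -2 + \left(\left(36 + 19\right) - 36\right) = -2 + \left(55 - 36\right) = -2 + 19 = 17$)
$- 3 \left(-128 + t\right) = - 3 \left(-128 + 17\right) = \left(-3\right) \left(-111\right) = 333$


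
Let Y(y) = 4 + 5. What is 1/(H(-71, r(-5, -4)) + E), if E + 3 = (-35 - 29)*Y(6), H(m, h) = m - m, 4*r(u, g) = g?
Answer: -1/579 ≈ -0.0017271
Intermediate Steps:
Y(y) = 9
r(u, g) = g/4
H(m, h) = 0
E = -579 (E = -3 + (-35 - 29)*9 = -3 - 64*9 = -3 - 576 = -579)
1/(H(-71, r(-5, -4)) + E) = 1/(0 - 579) = 1/(-579) = -1/579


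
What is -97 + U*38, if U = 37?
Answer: 1309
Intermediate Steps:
-97 + U*38 = -97 + 37*38 = -97 + 1406 = 1309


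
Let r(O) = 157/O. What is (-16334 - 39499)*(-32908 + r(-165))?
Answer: 101057301947/55 ≈ 1.8374e+9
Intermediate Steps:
(-16334 - 39499)*(-32908 + r(-165)) = (-16334 - 39499)*(-32908 + 157/(-165)) = -55833*(-32908 + 157*(-1/165)) = -55833*(-32908 - 157/165) = -55833*(-5429977/165) = 101057301947/55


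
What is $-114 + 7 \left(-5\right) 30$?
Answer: $-1164$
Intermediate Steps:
$-114 + 7 \left(-5\right) 30 = -114 - 1050 = -1164$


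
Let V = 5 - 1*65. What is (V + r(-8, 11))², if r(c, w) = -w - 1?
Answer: 5184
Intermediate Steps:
r(c, w) = -1 - w
V = -60 (V = 5 - 65 = -60)
(V + r(-8, 11))² = (-60 + (-1 - 1*11))² = (-60 + (-1 - 11))² = (-60 - 12)² = (-72)² = 5184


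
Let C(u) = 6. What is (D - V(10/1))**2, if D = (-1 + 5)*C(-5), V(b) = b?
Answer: 196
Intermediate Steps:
D = 24 (D = (-1 + 5)*6 = 4*6 = 24)
(D - V(10/1))**2 = (24 - 10/1)**2 = (24 - 10)**2 = 14**2 = 196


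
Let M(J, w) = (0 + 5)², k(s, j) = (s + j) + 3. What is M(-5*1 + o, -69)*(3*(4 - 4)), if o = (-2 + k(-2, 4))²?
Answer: 0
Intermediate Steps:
k(s, j) = 3 + j + s (k(s, j) = (j + s) + 3 = 3 + j + s)
o = 9 (o = (-2 + (3 + 4 - 2))² = (-2 + 5)² = 3² = 9)
M(J, w) = 25 (M(J, w) = 5² = 25)
M(-5*1 + o, -69)*(3*(4 - 4)) = 25*(3*(4 - 4)) = 25*(3*0) = 25*0 = 0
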